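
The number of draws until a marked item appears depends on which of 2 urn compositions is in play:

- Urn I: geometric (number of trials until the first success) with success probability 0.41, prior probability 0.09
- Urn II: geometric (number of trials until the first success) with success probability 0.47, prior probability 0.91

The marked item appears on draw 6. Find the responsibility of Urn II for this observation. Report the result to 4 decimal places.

By Bayes' theorem, P(k | x) = π_k f_k(x) / Σ_j π_j f_j(x).
Component likelihoods at x = 6:
  p_I = 0.41·(1−0.41)^5 = 0.41·0.0714924 = 0.0293119
  p_II = 0.47·(1−0.47)^5 = 0.47·0.0418195 = 0.0196552
Multiply by the mixture weights:
  π_I·p_I = 0.09 × 0.0293119 = 0.00263807
  π_II·p_II = 0.91 × 0.0196552 = 0.0178862
Denominator: 0.00263807 + 0.0178862 = 0.0205243
Responsibility of Urn II: 0.0178862 / 0.0205243 ≈ 0.8715

0.8715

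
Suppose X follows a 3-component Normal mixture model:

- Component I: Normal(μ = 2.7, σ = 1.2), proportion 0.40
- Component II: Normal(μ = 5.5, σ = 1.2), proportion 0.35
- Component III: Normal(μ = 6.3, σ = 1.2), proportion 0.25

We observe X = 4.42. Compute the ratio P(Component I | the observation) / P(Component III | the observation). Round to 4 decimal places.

1.9542

The posterior odds equal the prior odds times the likelihood ratio: (w_i/w_j)·(f_i(x)/f_j(x)).
Normal densities:
  p_I = (1/(1.2·√(2π)))·exp(−(4.42−2.7)²/(2·1.2²)) = 0.332452·exp(-1.02722) = 0.119018
  p_II = (1/(1.2·√(2π)))·exp(−(4.42−5.5)²/(2·1.2²)) = 0.332452·exp(-0.40500) = 0.221738
  p_III = (1/(1.2·√(2π)))·exp(−(4.42−6.3)²/(2·1.2²)) = 0.332452·exp(-1.22722) = 0.0974435
Odds = (0.40/0.25) × (0.119018/0.0974435) = 1.6 × 1.2214 ≈ 1.9542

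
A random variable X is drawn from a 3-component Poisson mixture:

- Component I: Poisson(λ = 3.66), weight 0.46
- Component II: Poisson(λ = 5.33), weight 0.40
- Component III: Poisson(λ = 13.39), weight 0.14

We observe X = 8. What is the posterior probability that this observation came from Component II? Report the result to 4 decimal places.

0.6769

Posterior ∝ prior × likelihood, so P(k | x) ∝ w_k f_k(x); normalise over all components.
Poisson probabilities:
  L_I = e^(−3.66)·3.66^8/8! = 0.0205499
  L_II = e^(−5.33)·5.33^8/8! = 0.0782542
  L_III = e^(−13.39)·13.39^8/8! = 0.0392212
Prior × likelihood for each component:
  w_I·L_I = 0.46 × 0.0205499 = 0.00945297
  w_II·L_II = 0.40 × 0.0782542 = 0.0313017
  w_III·L_III = 0.14 × 0.0392212 = 0.00549097
Evidence: 0.00945297 + 0.0313017 + 0.00549097 = 0.0462456
So the posterior for Component II is 0.0313017 / 0.0462456 ≈ 0.6769.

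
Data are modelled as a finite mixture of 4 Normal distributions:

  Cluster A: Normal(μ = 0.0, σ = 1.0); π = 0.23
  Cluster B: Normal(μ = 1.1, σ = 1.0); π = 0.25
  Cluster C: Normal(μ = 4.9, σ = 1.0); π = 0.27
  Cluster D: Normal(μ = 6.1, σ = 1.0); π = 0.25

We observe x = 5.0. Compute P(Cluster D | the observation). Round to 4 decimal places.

0.3368

P(component k | x) = π_k·f_k(x) / marginal(x), where marginal(x) = Σ_j π_j·f_j(x).
Normal densities:
  p_A = 1.48672e-06
  p_B = 0.000198655
  p_C = 0.396953
  p_D = 0.217852
Multiply by the mixture weights:
  π_A·p_A = 0.23 × 1.48672e-06 = 3.41945e-07
  π_B·p_B = 0.25 × 0.000198655 = 4.96639e-05
  π_C·p_C = 0.27 × 0.396953 = 0.107177
  π_D·p_D = 0.25 × 0.217852 = 0.054463
Sum: 3.41945e-07 + 4.96639e-05 + 0.107177 + 0.054463 = 0.16169
So the posterior for Cluster D is 0.054463 / 0.16169 ≈ 0.3368.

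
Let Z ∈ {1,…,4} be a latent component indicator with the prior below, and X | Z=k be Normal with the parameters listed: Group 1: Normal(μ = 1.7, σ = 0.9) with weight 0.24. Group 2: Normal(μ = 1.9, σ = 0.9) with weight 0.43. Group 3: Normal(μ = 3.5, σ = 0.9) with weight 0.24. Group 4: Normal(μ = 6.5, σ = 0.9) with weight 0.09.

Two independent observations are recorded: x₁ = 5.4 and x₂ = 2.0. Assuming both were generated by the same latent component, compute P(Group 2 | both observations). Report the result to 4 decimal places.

0.0331

P(component k | x) = π_k·f_k(x) / marginal(x), where marginal(x) = Σ_j π_j·f_j(x).
Since both observations come from the same component, the likelihood for component k is f_k(x₁)·f_k(x₂).
  f_1 = [9.4757e-05] × [0.419315] = 3.9733e-05
  f_2 = [0.000230489] × [0.440541] = 0.00010154
  f_3 = [0.0477406] × [0.11053] = 0.00527678
  f_4 = [0.210033] × [1.65191e-06] = 3.46955e-07
Unnormalised posteriors:
  π_1·f_1 = 0.24 × 3.9733e-05 = 9.53592e-06
  π_2·f_2 = 0.43 × 0.00010154 = 4.36622e-05
  π_3·f_3 = 0.24 × 0.00527678 = 0.00126643
  π_4·f_4 = 0.09 × 3.46955e-07 = 3.1226e-08
Normaliser: 9.53592e-06 + 4.36622e-05 + 0.00126643 + 3.1226e-08 = 0.00131966
P(Group 2 | x) = 4.36622e-05 / 0.00131966 ≈ 0.0331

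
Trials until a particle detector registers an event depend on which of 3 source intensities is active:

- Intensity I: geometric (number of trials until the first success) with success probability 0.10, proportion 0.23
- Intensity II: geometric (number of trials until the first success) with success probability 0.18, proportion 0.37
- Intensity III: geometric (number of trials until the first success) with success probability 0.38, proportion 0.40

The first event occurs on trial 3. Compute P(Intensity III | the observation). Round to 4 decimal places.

0.4796

The responsibility of component k is P(Z=k) f_k(x) divided by Σ_j P(Z=j) f_j(x).
Geometric probabilities:
  f_I = 0.10·(1−0.10)^2 = 0.10·0.81 = 0.081
  f_II = 0.18·(1−0.18)^2 = 0.18·0.6724 = 0.121032
  f_III = 0.38·(1−0.38)^2 = 0.38·0.3844 = 0.146072
Multiply by the mixture weights:
  P(Z=I)·f_I = 0.23 × 0.081 = 0.01863
  P(Z=II)·f_II = 0.37 × 0.121032 = 0.0447818
  P(Z=III)·f_III = 0.40 × 0.146072 = 0.0584288
Denominator: 0.01863 + 0.0447818 + 0.0584288 = 0.121841
P(Intensity III | data) ≈ 0.4796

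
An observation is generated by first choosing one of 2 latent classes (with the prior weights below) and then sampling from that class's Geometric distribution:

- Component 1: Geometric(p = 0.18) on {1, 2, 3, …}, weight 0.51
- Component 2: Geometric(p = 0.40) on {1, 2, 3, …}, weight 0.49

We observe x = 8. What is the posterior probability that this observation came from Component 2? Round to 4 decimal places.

0.1934

Apply Bayes' rule: the posterior for each component is proportional to its prior times its likelihood at x.
Evaluate each component's likelihood at the observed value:
  p_1 = 0.18·(1−0.18)^7 = 0.18·0.249285 = 0.0448714
  p_2 = 0.40·(1−0.40)^7 = 0.40·0.0279936 = 0.0111974
Multiply by the mixture weights:
  P(Z=1)·p_1 = 0.51 × 0.0448714 = 0.0228844
  P(Z=2)·p_2 = 0.49 × 0.0111974 = 0.00548675
Normaliser: 0.0228844 + 0.00548675 = 0.0283712
P(Component 2 | the observation) = 0.00548675 / 0.0283712 ≈ 0.1934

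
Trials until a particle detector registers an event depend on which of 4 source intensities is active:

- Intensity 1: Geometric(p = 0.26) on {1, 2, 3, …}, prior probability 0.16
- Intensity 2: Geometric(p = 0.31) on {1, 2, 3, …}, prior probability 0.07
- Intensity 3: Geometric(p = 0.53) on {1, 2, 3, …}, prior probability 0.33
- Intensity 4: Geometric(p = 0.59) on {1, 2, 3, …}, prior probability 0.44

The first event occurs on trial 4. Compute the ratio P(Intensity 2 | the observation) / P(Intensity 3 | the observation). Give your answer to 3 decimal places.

Since P(k|x) ∝ w_k f_k(x), the posterior odds are w_i f_i(x) / (w_j f_j(x)).
Component likelihoods at x = 4:
  L_1 = 0.105358
  L_2 = 0.101838
  L_3 = 0.0550262
  L_4 = 0.0406634
Posterior odds = (w_2·L_2) / (w_3·L_3) = (0.07·0.101838) / (0.33·0.0550262) = 0.00712865 / 0.0181586 ≈ 0.393

0.393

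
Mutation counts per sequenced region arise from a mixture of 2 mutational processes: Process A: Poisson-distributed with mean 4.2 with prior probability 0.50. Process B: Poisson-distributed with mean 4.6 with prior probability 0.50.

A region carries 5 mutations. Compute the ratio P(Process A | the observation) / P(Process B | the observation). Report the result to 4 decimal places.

0.9466

Only the two components matter; the odds are (P(Z=i) f_i(x)) / (P(Z=j) f_j(x)).
Poisson probabilities:
  L_A = e^(−4.2)·4.2^5/5! = 0.163316
  L_B = e^(−4.6)·4.6^5/5! = 0.172526
0.0816579 / 0.0862628 ≈ 0.9466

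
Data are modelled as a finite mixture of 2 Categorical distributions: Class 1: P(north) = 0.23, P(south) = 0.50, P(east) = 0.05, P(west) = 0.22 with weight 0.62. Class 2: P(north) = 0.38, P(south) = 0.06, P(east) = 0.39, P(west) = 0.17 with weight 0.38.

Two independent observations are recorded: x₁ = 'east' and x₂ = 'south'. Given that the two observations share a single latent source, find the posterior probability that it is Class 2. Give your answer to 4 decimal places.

0.3645

The responsibility of component k is π_k f_k(x) divided by Σ_j π_j f_j(x).
Since both observations come from the same component, the likelihood for component k is f_k(x₁)·f_k(x₂).
  L_1 = [P(east | comp) = 0.05] × [0.5] = 0.025
  L_2 = [P(east | comp) = 0.39] × [0.06] = 0.0234
Weight by the priors:
  π_1·L_1 = 0.62 × 0.025 = 0.0155
  π_2·L_2 = 0.38 × 0.0234 = 0.008892
Denominator: 0.0155 + 0.008892 = 0.024392
P(Class 2 | data) ≈ 0.3645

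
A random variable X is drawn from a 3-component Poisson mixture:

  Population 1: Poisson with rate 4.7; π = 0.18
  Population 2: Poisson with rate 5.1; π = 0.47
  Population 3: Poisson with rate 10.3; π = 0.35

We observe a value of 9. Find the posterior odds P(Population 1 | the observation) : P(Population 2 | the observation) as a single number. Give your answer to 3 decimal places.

Posterior odds = (P(Z=i) f_i(x)) / (P(Z=j) f_j(x)); the normalising sum cancels.
Component likelihoods at x = 9:
  p_1 = 0.02805
  p_2 = 0.0392163
  p_3 = 0.120931
Odds = (0.18/0.47) × (0.02805/0.0392163) = 0.382979 × 0.715265 ≈ 0.274

0.274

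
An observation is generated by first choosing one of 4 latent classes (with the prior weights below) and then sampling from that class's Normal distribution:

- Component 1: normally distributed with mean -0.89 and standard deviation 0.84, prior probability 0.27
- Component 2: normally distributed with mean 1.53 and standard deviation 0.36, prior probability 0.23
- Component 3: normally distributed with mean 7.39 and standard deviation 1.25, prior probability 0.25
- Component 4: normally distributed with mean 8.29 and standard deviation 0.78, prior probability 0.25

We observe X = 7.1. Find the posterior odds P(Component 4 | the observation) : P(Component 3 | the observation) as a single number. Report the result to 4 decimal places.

0.5141

Posterior odds = (P(Z=i) f_i(x)) / (P(Z=j) f_j(x)); the normalising sum cancels.
Evaluate each component's likelihood at the observed value:
  f_1 = (1/(0.84·√(2π)))·exp(−(7.1−-0.89)²/(2·0.84²)) = 0.474931·exp(-45.23817) = 1.07138e-20
  f_2 = (1/(0.36·√(2π)))·exp(−(7.1−1.53)²/(2·0.36²)) = 1.108173·exp(-119.69483) = 1.15293e-52
  f_3 = (1/(1.25·√(2π)))·exp(−(7.1−7.39)²/(2·1.25²)) = 0.319154·exp(-0.02691) = 0.310679
  f_4 = (1/(0.78·√(2π)))·exp(−(7.1−8.29)²/(2·0.78²)) = 0.511464·exp(-1.16379) = 0.15973
Odds = (0.25/0.25) × (0.15973/0.310679) = 1 × 0.514133 ≈ 0.5141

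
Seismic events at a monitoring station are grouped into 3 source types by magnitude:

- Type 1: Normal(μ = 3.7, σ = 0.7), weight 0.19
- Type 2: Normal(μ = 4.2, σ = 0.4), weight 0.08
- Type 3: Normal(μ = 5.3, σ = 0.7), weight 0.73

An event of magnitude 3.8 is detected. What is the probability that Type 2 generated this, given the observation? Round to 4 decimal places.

0.2451

Posterior ∝ prior × likelihood, so P(k | x) ∝ π_k f_k(x); normalise over all components.
Normal densities:
  p_1 = 0.564132
  p_2 = 0.604927
  p_3 = 0.057373
Multiply by the mixture weights:
  π_1·p_1 = 0.19 × 0.564132 = 0.107185
  π_2·p_2 = 0.08 × 0.604927 = 0.0483941
  π_3·p_3 = 0.73 × 0.057373 = 0.0418823
Sum: 0.107185 + 0.0483941 + 0.0418823 = 0.197461
P(Type 2 | 3.8) = 0.0483941 / 0.197461 ≈ 0.2451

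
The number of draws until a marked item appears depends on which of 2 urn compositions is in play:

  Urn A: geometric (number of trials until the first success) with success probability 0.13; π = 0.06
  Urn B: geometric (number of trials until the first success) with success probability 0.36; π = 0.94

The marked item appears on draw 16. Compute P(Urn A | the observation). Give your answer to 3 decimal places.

0.697

By Bayes' theorem, P(k | x) = π_k f_k(x) / Σ_j π_j f_j(x).
Component likelihoods at x = 16:
  p_A = 0.13·(1−0.13)^15 = 0.13·0.123819 = 0.0160965
  p_B = 0.36·(1−0.36)^15 = 0.36·0.00123794 = 0.000445658
Unnormalised posteriors:
  π_A·p_A = 0.06 × 0.0160965 = 0.000965792
  π_B·p_B = 0.94 × 0.000445658 = 0.000418919
Denominator: 0.000965792 + 0.000418919 = 0.00138471
P(Urn A | data) = 0.000965792 / 0.00138471 ≈ 0.697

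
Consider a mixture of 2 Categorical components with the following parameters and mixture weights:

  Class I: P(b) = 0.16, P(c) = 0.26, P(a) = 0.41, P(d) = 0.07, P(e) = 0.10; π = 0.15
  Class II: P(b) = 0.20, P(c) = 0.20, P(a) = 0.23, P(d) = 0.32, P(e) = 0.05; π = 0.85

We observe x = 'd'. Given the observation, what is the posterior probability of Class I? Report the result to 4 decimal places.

0.0372

Posterior ∝ prior × likelihood, so P(k | x) ∝ π_k f_k(x); normalise over all components.
Evaluate each component's likelihood at the observed value:
  L_I = P(d | comp) = 0.07
  L_II = P(d | comp) = 0.32
Weight by the priors:
  π_I·L_I = 0.15 × 0.07 = 0.0105
  π_II·L_II = 0.85 × 0.32 = 0.272
Normaliser: 0.0105 + 0.272 = 0.2825
Responsibility of Class I: 0.0105 / 0.2825 ≈ 0.0372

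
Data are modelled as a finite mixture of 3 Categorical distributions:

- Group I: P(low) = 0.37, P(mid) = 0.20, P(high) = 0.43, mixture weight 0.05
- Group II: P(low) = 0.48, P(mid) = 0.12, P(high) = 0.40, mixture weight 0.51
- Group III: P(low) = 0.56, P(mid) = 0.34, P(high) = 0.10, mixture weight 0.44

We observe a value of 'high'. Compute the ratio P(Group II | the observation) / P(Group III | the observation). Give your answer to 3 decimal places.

4.636

The posterior odds equal the prior odds times the likelihood ratio: (P(Z=i)/P(Z=j))·(f_i(x)/f_j(x)).
Evaluate each component's likelihood at the observed value:
  p_I = P(high | comp) = 0.43
  p_II = P(high | comp) = 0.40
  p_III = P(high | comp) = 0.10
Posterior odds = (P(Z=II)·p_II) / (P(Z=III)·p_III) = (0.51·0.4) / (0.44·0.1) = 0.204 / 0.044 ≈ 4.636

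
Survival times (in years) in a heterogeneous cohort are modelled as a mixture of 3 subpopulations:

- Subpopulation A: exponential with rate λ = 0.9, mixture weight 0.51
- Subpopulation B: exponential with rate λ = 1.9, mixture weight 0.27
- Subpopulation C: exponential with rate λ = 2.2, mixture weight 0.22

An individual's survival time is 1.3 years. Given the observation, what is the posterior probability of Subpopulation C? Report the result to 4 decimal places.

Posterior ∝ prior × likelihood, so P(k | x) ∝ π_k f_k(x); normalise over all components.
Exponential densities:
  f_A = 0.9·e^(−0.9·1.3) = 0.9·e^(−1.1700) = 0.27933
  f_B = 1.9·e^(−1.9·1.3) = 1.9·e^(−2.4700) = 0.160711
  f_C = 2.2·e^(−2.2·1.3) = 2.2·e^(−2.8600) = 0.125991
Multiply by the mixture weights:
  π_A·f_A = 0.51 × 0.27933 = 0.142458
  π_B·f_B = 0.27 × 0.160711 = 0.043392
  π_C·f_C = 0.22 × 0.125991 = 0.0277181
Marginal: 0.142458 + 0.043392 + 0.0277181 = 0.213569
Responsibility of Subpopulation C: 0.0277181 / 0.213569 ≈ 0.1298

0.1298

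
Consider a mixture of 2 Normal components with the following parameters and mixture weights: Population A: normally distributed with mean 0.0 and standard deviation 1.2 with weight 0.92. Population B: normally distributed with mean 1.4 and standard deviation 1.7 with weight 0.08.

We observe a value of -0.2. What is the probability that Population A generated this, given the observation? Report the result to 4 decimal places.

Posterior ∝ prior × likelihood, so P(k | x) ∝ w_k f_k(x); normalise over all components.
Normal densities:
  p_A = 0.327866
  p_B = 0.150699
Weight by the priors:
  w_A·p_A = 0.92 × 0.327866 = 0.301637
  w_B·p_B = 0.08 × 0.150699 = 0.0120559
Evidence: 0.301637 + 0.0120559 = 0.313693
Responsibility of Population A: 0.301637 / 0.313693 ≈ 0.9616

0.9616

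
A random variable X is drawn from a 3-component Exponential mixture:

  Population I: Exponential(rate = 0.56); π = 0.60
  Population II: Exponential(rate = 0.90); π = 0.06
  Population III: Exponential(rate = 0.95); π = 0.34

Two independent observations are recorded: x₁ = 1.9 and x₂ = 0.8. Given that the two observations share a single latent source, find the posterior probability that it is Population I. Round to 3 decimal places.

The responsibility of component k is π_k f_k(x) divided by Σ_j π_j f_j(x).
Since both observations come from the same component, the likelihood for component k is f_k(x₁)·f_k(x₂).
  f_I = [0.193241] × [0.357787] = 0.069139
  f_II = [0.162779] × [0.438077] = 0.0713098
  f_III = [0.156251] × [0.444283] = 0.0694196
Prior × likelihood for each component:
  π_I·f_I = 0.60 × 0.069139 = 0.0414834
  π_II·f_II = 0.06 × 0.0713098 = 0.00427859
  π_III·f_III = 0.34 × 0.0694196 = 0.0236027
Normaliser: 0.0414834 + 0.00427859 + 0.0236027 = 0.0693646
Responsibility of Population I: 0.0414834 / 0.0693646 ≈ 0.598

0.598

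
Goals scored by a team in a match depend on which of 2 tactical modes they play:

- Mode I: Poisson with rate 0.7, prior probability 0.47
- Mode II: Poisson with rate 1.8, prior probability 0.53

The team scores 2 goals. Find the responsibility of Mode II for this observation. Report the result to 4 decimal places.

The responsibility of component k is w_k f_k(x) divided by Σ_j w_j f_j(x).
Component likelihoods at x = 2 goals:
  p_I = e^(−0.7)·0.7^2/2! = 0.121663
  p_II = e^(−1.8)·1.8^2/2! = 0.267784
Multiply by the mixture weights:
  w_I·p_I = 0.47 × 0.121663 = 0.0571818
  w_II·p_II = 0.53 × 0.267784 = 0.141926
Evidence: 0.0571818 + 0.141926 = 0.199107
So the posterior for Mode II is 0.141926 / 0.199107 ≈ 0.7128.

0.7128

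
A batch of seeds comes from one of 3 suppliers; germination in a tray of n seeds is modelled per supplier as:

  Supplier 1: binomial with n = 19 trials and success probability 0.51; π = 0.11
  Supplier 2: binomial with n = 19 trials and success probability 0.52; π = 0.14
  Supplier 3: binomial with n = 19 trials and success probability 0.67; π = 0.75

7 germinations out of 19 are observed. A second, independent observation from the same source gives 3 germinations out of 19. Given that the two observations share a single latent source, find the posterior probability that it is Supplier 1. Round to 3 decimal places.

Posterior ∝ prior × likelihood, so P(k | x) ∝ P(Z=k) f_k(x); normalise over all components.
Since both observations come from the same component, the likelihood for component k is f_k(x₁)·f_k(x₂).
  L_1 = [C(19,7)·0.51^7·0.49^12 = 50388·0.00897411·0.000191581 = 0.0866306] × [0.00141962] = 0.000122982
  L_2 = [C(19,7)·0.52^7·0.48^12 = 50388·0.0102807·0.000149587 = 0.0774899] × [0.00108192] = 8.38376e-05
  L_3 = [C(19,7)·0.67^7·0.33^12 = 50388·0.0606071·1.66789e-06 = 0.00509352] × [5.76463e-06] = 2.93622e-08
Unnormalised posteriors:
  P(Z=1)·L_1 = 0.11 × 0.000122982 = 1.35281e-05
  P(Z=2)·L_2 = 0.14 × 8.38376e-05 = 1.17373e-05
  P(Z=3)·L_3 = 0.75 × 2.93622e-08 = 2.20217e-08
Marginal: 1.35281e-05 + 1.17373e-05 + 2.20217e-08 = 2.52874e-05
P(Supplier 1 | x) = 1.35281e-05 / 2.52874e-05 ≈ 0.535

0.535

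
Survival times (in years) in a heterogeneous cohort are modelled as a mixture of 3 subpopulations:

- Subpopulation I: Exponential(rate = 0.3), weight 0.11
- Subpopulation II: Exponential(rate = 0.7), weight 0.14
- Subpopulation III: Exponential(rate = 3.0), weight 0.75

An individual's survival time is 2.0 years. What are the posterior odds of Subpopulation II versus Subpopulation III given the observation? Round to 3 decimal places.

4.333

Since P(k|x) ∝ π_k f_k(x), the posterior odds are π_i f_i(x) / (π_j f_j(x)).
Exponential densities:
  L_I = 0.164643
  L_II = 0.172618
  L_III = 0.00743626
0.0241665 / 0.00557719 ≈ 4.333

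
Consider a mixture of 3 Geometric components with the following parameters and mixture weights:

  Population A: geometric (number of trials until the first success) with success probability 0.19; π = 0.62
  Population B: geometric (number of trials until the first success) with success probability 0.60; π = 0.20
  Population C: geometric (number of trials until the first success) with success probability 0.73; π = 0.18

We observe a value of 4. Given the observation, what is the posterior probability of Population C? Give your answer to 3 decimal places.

0.035

Apply Bayes' rule: the posterior for each component is proportional to its prior times its likelihood at x.
Component likelihoods at x = 4:
  p_A = 0.19·(1−0.19)^3 = 0.19·0.531441 = 0.100974
  p_B = 0.60·(1−0.60)^3 = 0.60·0.064 = 0.0384
  p_C = 0.73·(1−0.73)^3 = 0.73·0.019683 = 0.0143686
Prior × likelihood for each component:
  π_A·p_A = 0.62 × 0.100974 = 0.0626037
  π_B·p_B = 0.20 × 0.0384 = 0.00768
  π_C·p_C = 0.18 × 0.0143686 = 0.00258635
Evidence: 0.0626037 + 0.00768 + 0.00258635 = 0.0728701
P(Population C | the observation) = 0.00258635 / 0.0728701 ≈ 0.035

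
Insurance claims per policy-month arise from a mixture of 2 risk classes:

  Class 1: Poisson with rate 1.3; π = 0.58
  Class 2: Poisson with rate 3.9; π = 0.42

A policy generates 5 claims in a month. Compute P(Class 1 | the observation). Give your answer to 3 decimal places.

Apply Bayes' rule: the posterior for each component is proportional to its prior times its likelihood at x.
Component likelihoods at x = 5 claims:
  L_1 = e^(−1.3)·1.3^5/5! = 0.00843243
  L_2 = e^(−3.9)·3.9^5/5! = 0.152193
Multiply by the mixture weights:
  π_1·L_1 = 0.58 × 0.00843243 = 0.00489081
  π_2·L_2 = 0.42 × 0.152193 = 0.0639209
Marginal: 0.00489081 + 0.0639209 = 0.0688117
P(Class 1 | data) = 0.00489081 / 0.0688117 ≈ 0.071

0.071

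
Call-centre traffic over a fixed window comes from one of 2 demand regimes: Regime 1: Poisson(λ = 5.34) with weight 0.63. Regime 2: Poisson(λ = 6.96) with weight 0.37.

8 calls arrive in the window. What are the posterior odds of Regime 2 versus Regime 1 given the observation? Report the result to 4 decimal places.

Only the two components matter; the odds are (w_i f_i(x)) / (w_j f_j(x)).
Evaluate each component's likelihood at the observed value:
  p_1 = e^(−5.34)·5.34^8/8! = 0.0786461
  p_2 = e^(−6.96)·6.96^8/8! = 0.129618
0.0479585 / 0.049547 ≈ 0.9679

0.9679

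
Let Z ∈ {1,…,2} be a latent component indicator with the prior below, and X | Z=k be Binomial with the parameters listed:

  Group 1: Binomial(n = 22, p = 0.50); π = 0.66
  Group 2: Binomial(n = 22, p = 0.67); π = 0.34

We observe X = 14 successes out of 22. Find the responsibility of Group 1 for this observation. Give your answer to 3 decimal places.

0.473

Posterior ∝ prior × likelihood, so P(k | x) ∝ P(Z=k) f_k(x); normalise over all components.
Binomial probabilities:
  L_1 = 0.0762391
  L_2 = 0.165195
Weight by the priors:
  P(Z=1)·L_1 = 0.66 × 0.0762391 = 0.0503178
  P(Z=2)·L_2 = 0.34 × 0.165195 = 0.0561662
Sum: 0.0503178 + 0.0561662 = 0.106484
So the posterior for Group 1 is 0.0503178 / 0.106484 ≈ 0.473.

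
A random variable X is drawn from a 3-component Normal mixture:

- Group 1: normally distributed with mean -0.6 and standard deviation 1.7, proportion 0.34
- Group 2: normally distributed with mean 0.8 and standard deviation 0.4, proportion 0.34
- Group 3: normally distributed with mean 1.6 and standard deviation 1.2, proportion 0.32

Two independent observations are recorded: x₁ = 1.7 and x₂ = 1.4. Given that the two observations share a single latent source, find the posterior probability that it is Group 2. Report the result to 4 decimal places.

0.1849

P(component k | x) = w_k·f_k(x) / marginal(x), where marginal(x) = Σ_j w_j·f_j(x).
Since both observations come from the same component, the likelihood for component k is f_k(x₁)·f_k(x₂).
  f_1 = [(1/(1.7·√(2π)))·exp(−(1.7−-0.6)²/(2·1.7²)) = 0.234672·exp(-0.91522) = 0.0939689] × [0.117466] = 0.0110381
  f_2 = [(1/(0.4·√(2π)))·exp(−(1.7−0.8)²/(2·0.4²)) = 0.997356·exp(-2.53125) = 0.0793491] × [0.323794] = 0.0256928
  f_3 = [(1/(1.2·√(2π)))·exp(−(1.7−1.6)²/(2·1.2²)) = 0.332452·exp(-0.00347) = 0.3313] × [0.327866] = 0.108622
Unnormalised posteriors:
  w_1·f_1 = 0.34 × 0.0110381 = 0.00375296
  w_2·f_2 = 0.34 × 0.0256928 = 0.00873554
  w_3·f_3 = 0.32 × 0.108622 = 0.034759
Marginal: 0.00375296 + 0.00873554 + 0.034759 = 0.0472475
So the posterior for Group 2 is 0.00873554 / 0.0472475 ≈ 0.1849.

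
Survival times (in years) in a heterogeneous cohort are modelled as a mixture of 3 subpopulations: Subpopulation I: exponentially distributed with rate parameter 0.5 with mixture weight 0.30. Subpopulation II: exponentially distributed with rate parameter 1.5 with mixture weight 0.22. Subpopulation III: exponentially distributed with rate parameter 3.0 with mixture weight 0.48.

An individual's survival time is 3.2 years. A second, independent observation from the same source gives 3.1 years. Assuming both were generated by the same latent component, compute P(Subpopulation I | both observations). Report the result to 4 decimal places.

Apply Bayes' rule: the posterior for each component is proportional to its prior times its likelihood at x.
Since both observations come from the same component, the likelihood for component k is f_k(x₁)·f_k(x₂).
  L_I = [0.100948] × [0.106124] = 0.010713
  L_II = [0.0123446] × [0.0143424] = 0.000177052
  L_III = [0.000203186] × [0.000274273] = 5.57284e-08
Prior × likelihood for each component:
  w_I·L_I = 0.30 × 0.010713 = 0.00321391
  w_II·L_II = 0.22 × 0.000177052 = 3.89513e-05
  w_III·L_III = 0.48 × 5.57284e-08 = 2.67496e-08
Denominator: 0.00321391 + 3.89513e-05 + 2.67496e-08 = 0.00325289
P(Subpopulation I | x₁, x₂) ≈ 0.9880

0.9880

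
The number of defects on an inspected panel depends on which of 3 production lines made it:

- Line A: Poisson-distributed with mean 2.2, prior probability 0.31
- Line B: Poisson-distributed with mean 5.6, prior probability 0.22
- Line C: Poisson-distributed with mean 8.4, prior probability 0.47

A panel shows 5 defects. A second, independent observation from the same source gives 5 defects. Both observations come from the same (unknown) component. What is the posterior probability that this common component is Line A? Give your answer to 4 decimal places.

By Bayes' theorem, P(k | x) = P(Z=k) f_k(x) / Σ_j P(Z=j) f_j(x).
Since both observations come from the same component, the likelihood for component k is f_k(x₁)·f_k(x₂).
  f_A = [e^(−2.2)·2.2^5/5! = 0.0475866] × [0.0475866] = 0.00226448
  f_B = [e^(−5.6)·5.6^5/5! = 0.169711] × [0.169711] = 0.0288018
  f_C = [e^(−8.4)·8.4^5/5! = 0.0783685] × [0.0783685] = 0.00614162
Unnormalised posteriors:
  P(Z=A)·f_A = 0.31 × 0.00226448 = 0.000701989
  P(Z=B)·f_B = 0.22 × 0.0288018 = 0.0063364
  P(Z=C)·f_C = 0.47 × 0.00614162 = 0.00288656
Normaliser: 0.000701989 + 0.0063364 + 0.00288656 = 0.00992495
P(Line A | x₁,x₂) = 0.000701989 / 0.00992495 ≈ 0.0707

0.0707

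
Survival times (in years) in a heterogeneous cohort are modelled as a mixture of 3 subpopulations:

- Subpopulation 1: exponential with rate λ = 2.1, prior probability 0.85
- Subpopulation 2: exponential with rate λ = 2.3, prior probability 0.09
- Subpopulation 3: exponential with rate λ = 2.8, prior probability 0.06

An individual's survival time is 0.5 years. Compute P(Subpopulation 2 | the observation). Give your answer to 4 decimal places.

By Bayes' theorem, P(k | x) = P(Z=k) f_k(x) / Σ_j P(Z=j) f_j(x).
Evaluate each component's likelihood at the observed value:
  L_1 = 0.734869
  L_2 = 0.728265
  L_3 = 0.690471
Unnormalised posteriors:
  P(Z=1)·L_1 = 0.85 × 0.734869 = 0.624639
  P(Z=2)·L_2 = 0.09 × 0.728265 = 0.0655438
  P(Z=3)·L_3 = 0.06 × 0.690471 = 0.0414283
Normaliser: 0.624639 + 0.0655438 + 0.0414283 = 0.731611
So the posterior for Subpopulation 2 is 0.0655438 / 0.731611 ≈ 0.0896.

0.0896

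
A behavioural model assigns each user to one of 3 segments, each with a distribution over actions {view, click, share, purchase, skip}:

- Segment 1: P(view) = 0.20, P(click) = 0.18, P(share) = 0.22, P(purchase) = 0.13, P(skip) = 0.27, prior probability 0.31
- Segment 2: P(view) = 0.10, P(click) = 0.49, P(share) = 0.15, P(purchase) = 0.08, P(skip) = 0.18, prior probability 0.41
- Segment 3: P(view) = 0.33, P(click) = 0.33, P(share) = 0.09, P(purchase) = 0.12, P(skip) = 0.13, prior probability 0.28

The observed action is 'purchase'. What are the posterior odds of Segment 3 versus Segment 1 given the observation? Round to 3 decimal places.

0.834

Since P(k|x) ∝ w_k f_k(x), the posterior odds are w_i f_i(x) / (w_j f_j(x)).
Component likelihoods at x = 'purchase':
  L_1 = P(purchase | comp) = 0.13
  L_2 = P(purchase | comp) = 0.08
  L_3 = P(purchase | comp) = 0.12
0.0336 / 0.0403 ≈ 0.834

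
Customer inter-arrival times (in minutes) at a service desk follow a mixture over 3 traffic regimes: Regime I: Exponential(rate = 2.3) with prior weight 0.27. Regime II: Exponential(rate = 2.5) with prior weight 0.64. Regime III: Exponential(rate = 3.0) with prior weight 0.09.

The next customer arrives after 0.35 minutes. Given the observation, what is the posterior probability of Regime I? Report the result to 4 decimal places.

By Bayes' theorem, P(k | x) = w_k f_k(x) / Σ_j w_j f_j(x).
Evaluate each component's likelihood at the observed value:
  f_I = 2.3·e^(−2.3·0.35) = 2.3·e^(−0.8050) = 1.0283
  f_II = 2.5·e^(−2.5·0.35) = 2.5·e^(−0.8750) = 1.04216
  f_III = 3.0·e^(−3.0·0.35) = 3.0·e^(−1.0500) = 1.04981
Unnormalised posteriors:
  w_I·f_I = 0.27 × 1.0283 = 0.277642
  w_II·f_II = 0.64 × 1.04216 = 0.666979
  w_III·f_III = 0.09 × 1.04981 = 0.0944832
Marginal: 0.277642 + 0.666979 + 0.0944832 = 1.0391
Responsibility of Regime I: 0.277642 / 1.0391 ≈ 0.2672

0.2672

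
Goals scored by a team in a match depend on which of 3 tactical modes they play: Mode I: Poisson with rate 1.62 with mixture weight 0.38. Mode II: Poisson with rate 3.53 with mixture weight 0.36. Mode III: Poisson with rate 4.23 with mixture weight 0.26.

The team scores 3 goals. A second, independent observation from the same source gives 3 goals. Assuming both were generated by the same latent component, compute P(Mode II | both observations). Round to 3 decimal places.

0.506

The responsibility of component k is π_k f_k(x) divided by Σ_j π_j f_j(x).
Since both observations come from the same component, the likelihood for component k is f_k(x₁)·f_k(x₂).
  f_I = [0.140229] × [0.140229] = 0.0196641
  f_II = [0.214839] × [0.214839] = 0.0461558
  f_III = [0.183571] × [0.183571] = 0.0336983
Multiply by the mixture weights:
  π_I·f_I = 0.38 × 0.0196641 = 0.00747235
  π_II·f_II = 0.36 × 0.0461558 = 0.0166161
  π_III·f_III = 0.26 × 0.0336983 = 0.00876157
Evidence: 0.00747235 + 0.0166161 + 0.00876157 = 0.03285
P(Mode II | x) = 0.0166161 / 0.03285 ≈ 0.506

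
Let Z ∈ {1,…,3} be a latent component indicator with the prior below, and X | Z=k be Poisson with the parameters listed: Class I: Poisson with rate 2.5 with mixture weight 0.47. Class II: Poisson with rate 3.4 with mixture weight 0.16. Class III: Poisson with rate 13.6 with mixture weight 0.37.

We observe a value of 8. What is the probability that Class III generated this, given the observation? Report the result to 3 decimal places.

Posterior ∝ prior × likelihood, so P(k | x) ∝ w_k f_k(x); normalise over all components.
Poisson probabilities:
  L_I = e^(−2.5)·2.5^8/8! = 0.00310644
  L_II = e^(−3.4)·3.4^8/8! = 0.0147812
  L_III = e^(−13.6)·13.6^8/8! = 0.0360069
Multiply by the mixture weights:
  w_I·L_I = 0.47 × 0.00310644 = 0.00146003
  w_II·L_II = 0.16 × 0.0147812 = 0.00236499
  w_III·L_III = 0.37 × 0.0360069 = 0.0133226
Normaliser: 0.00146003 + 0.00236499 + 0.0133226 = 0.0171476
P(Class III | x) ≈ 0.777

0.777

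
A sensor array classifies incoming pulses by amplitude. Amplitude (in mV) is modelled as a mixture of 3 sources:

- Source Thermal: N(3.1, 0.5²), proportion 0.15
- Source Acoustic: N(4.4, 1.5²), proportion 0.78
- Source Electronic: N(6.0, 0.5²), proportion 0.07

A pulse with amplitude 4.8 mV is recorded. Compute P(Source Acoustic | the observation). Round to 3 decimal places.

0.983

The responsibility of component k is π_k f_k(x) divided by Σ_j π_j f_j(x).
Component likelihoods at x = 4.8 mV:
  f_Thermal = 0.00246444
  f_Acoustic = 0.256671
  f_Electronic = 0.0447891
Multiply by the mixture weights:
  π_Thermal·f_Thermal = 0.15 × 0.00246444 = 0.000369666
  π_Acoustic·f_Acoustic = 0.78 × 0.256671 = 0.200204
  π_Electronic·f_Electronic = 0.07 × 0.0447891 = 0.00313523
Denominator: 0.000369666 + 0.200204 + 0.00313523 = 0.203708
Responsibility of Source Acoustic: 0.200204 / 0.203708 ≈ 0.983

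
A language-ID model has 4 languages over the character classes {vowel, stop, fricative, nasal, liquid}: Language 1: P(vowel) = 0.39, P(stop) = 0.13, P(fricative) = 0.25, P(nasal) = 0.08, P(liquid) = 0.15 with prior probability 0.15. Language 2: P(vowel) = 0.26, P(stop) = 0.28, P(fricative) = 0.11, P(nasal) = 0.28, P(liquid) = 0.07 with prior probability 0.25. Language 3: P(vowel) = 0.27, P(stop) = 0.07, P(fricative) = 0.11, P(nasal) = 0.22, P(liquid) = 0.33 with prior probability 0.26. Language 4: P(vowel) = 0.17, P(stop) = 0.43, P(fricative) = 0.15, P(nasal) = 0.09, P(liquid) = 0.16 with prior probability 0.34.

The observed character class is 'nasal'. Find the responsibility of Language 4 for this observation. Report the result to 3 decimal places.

0.180

Posterior ∝ prior × likelihood, so P(k | x) ∝ π_k f_k(x); normalise over all components.
Categorical probabilities:
  p_1 = 0.08
  p_2 = 0.28
  p_3 = 0.22
  p_4 = 0.09
Weight by the priors:
  π_1·p_1 = 0.15 × 0.08 = 0.012
  π_2·p_2 = 0.25 × 0.28 = 0.07
  π_3·p_3 = 0.26 × 0.22 = 0.0572
  π_4·p_4 = 0.34 × 0.09 = 0.0306
Denominator: 0.012 + 0.07 + 0.0572 + 0.0306 = 0.1698
So the posterior for Language 4 is 0.0306 / 0.1698 ≈ 0.180.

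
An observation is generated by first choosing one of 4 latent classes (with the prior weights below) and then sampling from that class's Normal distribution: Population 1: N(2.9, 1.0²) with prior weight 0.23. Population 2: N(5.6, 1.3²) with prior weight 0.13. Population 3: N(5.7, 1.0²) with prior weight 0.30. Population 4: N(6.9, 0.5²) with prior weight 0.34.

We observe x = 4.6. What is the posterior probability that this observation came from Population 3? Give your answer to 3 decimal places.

0.560

Apply Bayes' rule: the posterior for each component is proportional to its prior times its likelihood at x.
Normal densities:
  f_1 = (1/(1.0·√(2π)))·exp(−(4.6−2.9)²/(2·1.0²)) = 0.398942·exp(-1.44500) = 0.0940491
  f_2 = (1/(1.3·√(2π)))·exp(−(4.6−5.6)²/(2·1.3²)) = 0.306879·exp(-0.29586) = 0.228285
  f_3 = (1/(1.0·√(2π)))·exp(−(4.6−5.7)²/(2·1.0²)) = 0.398942·exp(-0.60500) = 0.217852
  f_4 = (1/(0.5·√(2π)))·exp(−(4.6−6.9)²/(2·0.5²)) = 0.797885·exp(-10.58000) = 2.02817e-05
Multiply by the mixture weights:
  w_1·f_1 = 0.23 × 0.0940491 = 0.0216313
  w_2·f_2 = 0.13 × 0.228285 = 0.029677
  w_3·f_3 = 0.30 × 0.217852 = 0.0653557
  w_4·f_4 = 0.34 × 2.02817e-05 = 6.89578e-06
Denominator: 0.0216313 + 0.029677 + 0.0653557 + 6.89578e-06 = 0.116671
P(Population 3 | x) = 0.0653557 / 0.116671 ≈ 0.560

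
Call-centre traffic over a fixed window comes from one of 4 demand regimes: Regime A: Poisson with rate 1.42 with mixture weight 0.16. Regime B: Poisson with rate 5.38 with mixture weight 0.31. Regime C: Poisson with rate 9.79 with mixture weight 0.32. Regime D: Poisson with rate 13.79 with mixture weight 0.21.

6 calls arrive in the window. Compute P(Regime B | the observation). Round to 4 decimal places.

0.6634

The responsibility of component k is w_k f_k(x) divided by Σ_j w_j f_j(x).
Component likelihoods at x = 6 calls:
  L_A = e^(−1.42)·1.42^6/6! = 0.00275232
  L_B = e^(−5.38)·5.38^6/6! = 0.155188
  L_C = e^(−9.79)·9.79^6/6! = 0.068489
  L_D = e^(−13.79)·13.79^6/6! = 0.00979788
Weight by the priors:
  w_A·L_A = 0.16 × 0.00275232 = 0.000440372
  w_B·L_B = 0.31 × 0.155188 = 0.0481081
  w_C·L_C = 0.32 × 0.068489 = 0.0219165
  w_D·L_D = 0.21 × 0.00979788 = 0.00205756
Evidence: 0.000440372 + 0.0481081 + 0.0219165 + 0.00205756 = 0.0725225
Responsibility of Regime B: 0.0481081 / 0.0725225 ≈ 0.6634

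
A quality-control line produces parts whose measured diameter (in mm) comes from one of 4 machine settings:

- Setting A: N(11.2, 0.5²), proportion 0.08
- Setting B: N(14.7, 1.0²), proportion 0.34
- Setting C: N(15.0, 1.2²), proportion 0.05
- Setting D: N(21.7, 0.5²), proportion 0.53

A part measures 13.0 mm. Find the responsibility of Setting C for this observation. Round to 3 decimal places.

0.114

P(component k | x) = w_k·f_k(x) / marginal(x), where marginal(x) = Σ_j w_j·f_j(x).
Component likelihoods at x = 13.0 mm:
  f_A = (1/(0.5·√(2π)))·exp(−(13.0−11.2)²/(2·0.5²)) = 0.797885·exp(-6.48000) = 0.0012238
  f_B = (1/(1.0·√(2π)))·exp(−(13.0−14.7)²/(2·1.0²)) = 0.398942·exp(-1.44500) = 0.0940491
  f_C = (1/(1.2·√(2π)))·exp(−(13.0−15.0)²/(2·1.2²)) = 0.332452·exp(-1.38889) = 0.0828976
  f_D = (1/(0.5·√(2π)))·exp(−(13.0−21.7)²/(2·0.5²)) = 0.797885·exp(-151.38000) = 1.44026e-66
Prior × likelihood for each component:
  w_A·f_A = 0.08 × 0.0012238 = 9.79043e-05
  w_B·f_B = 0.34 × 0.0940491 = 0.0319767
  w_C·f_C = 0.05 × 0.0828976 = 0.00414488
  w_D·f_D = 0.53 × 1.44026e-66 = 7.63339e-67
Marginal: 9.79043e-05 + 0.0319767 + 0.00414488 + 7.63339e-67 = 0.0362195
P(Setting C | 13.0 mm) ≈ 0.114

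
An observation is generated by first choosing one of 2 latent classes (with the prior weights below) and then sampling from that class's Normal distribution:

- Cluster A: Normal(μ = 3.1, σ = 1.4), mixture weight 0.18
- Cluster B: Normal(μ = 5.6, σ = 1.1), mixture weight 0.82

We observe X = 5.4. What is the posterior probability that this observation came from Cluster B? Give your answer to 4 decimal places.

Posterior ∝ prior × likelihood, so P(k | x) ∝ π_k f_k(x); normalise over all components.
Normal densities:
  L_A = (1/(1.4·√(2π)))·exp(−(5.4−3.1)²/(2·1.4²)) = 0.284959·exp(-1.34949) = 0.0739105
  L_B = (1/(1.1·√(2π)))·exp(−(5.4−5.6)²/(2·1.1²)) = 0.362675·exp(-0.01653) = 0.356729
Prior × likelihood for each component:
  π_A·L_A = 0.18 × 0.0739105 = 0.0133039
  π_B·L_B = 0.82 × 0.356729 = 0.292518
Denominator: 0.0133039 + 0.292518 = 0.305822
P(Cluster B | x) ≈ 0.9565

0.9565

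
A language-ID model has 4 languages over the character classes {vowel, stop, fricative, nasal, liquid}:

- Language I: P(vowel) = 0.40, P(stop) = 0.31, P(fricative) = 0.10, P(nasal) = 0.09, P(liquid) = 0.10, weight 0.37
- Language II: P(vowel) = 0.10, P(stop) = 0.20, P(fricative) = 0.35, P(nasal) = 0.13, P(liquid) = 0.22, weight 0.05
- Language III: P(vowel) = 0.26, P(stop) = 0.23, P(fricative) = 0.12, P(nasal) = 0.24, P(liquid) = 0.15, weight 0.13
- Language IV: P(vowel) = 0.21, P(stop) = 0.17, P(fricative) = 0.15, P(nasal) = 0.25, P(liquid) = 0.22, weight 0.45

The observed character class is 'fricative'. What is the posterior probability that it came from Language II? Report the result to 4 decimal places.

0.1272

The responsibility of component k is π_k f_k(x) divided by Σ_j π_j f_j(x).
Component likelihoods at x = 'fricative':
  L_I = 0.1
  L_II = 0.35
  L_III = 0.12
  L_IV = 0.15
Weight by the priors:
  π_I·L_I = 0.37 × 0.1 = 0.037
  π_II·L_II = 0.05 × 0.35 = 0.0175
  π_III·L_III = 0.13 × 0.12 = 0.0156
  π_IV·L_IV = 0.45 × 0.15 = 0.0675
Evidence: 0.037 + 0.0175 + 0.0156 + 0.0675 = 0.1376
Responsibility of Language II: 0.0175 / 0.1376 ≈ 0.1272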